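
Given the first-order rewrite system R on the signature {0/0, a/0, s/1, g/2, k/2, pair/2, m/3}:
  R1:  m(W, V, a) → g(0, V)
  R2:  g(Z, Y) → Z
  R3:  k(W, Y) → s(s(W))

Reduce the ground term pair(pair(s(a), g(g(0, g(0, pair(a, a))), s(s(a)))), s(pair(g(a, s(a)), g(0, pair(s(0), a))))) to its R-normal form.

1. pair(pair(s(a), g(g(0, g(0, pair(a, a))), s(s(a)))), s(pair(g(a, s(a)), g(0, pair(s(0), a)))))  →  pair(pair(s(a), g(0, g(0, pair(a, a)))), s(pair(g(a, s(a)), g(0, pair(s(0), a)))))   [R2 at 1.2]
2. pair(pair(s(a), g(0, g(0, pair(a, a)))), s(pair(g(a, s(a)), g(0, pair(s(0), a)))))  →  pair(pair(s(a), 0), s(pair(g(a, s(a)), g(0, pair(s(0), a)))))   [R2 at 1.2]
3. pair(pair(s(a), 0), s(pair(g(a, s(a)), g(0, pair(s(0), a)))))  →  pair(pair(s(a), 0), s(pair(a, g(0, pair(s(0), a)))))   [R2 at 2.1.1]
4. pair(pair(s(a), 0), s(pair(a, g(0, pair(s(0), a)))))  →  pair(pair(s(a), 0), s(pair(a, 0)))   [R2 at 2.1.2]

pair(pair(s(a), 0), s(pair(a, 0)))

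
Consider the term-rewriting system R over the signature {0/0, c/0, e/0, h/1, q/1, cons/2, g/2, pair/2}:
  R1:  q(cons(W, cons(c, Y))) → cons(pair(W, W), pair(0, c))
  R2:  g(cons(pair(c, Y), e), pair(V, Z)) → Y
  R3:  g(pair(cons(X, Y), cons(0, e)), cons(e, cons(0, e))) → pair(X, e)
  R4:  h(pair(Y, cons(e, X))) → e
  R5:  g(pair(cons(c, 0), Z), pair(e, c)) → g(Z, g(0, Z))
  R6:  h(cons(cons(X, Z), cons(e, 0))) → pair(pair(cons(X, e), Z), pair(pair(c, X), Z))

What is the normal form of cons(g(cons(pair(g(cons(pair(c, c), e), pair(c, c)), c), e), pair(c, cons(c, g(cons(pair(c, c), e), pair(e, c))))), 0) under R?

1. cons(g(cons(pair(g(cons(pair(c, c), e), pair(c, c)), c), e), pair(c, cons(c, g(cons(pair(c, c), e), pair(e, c))))), 0)  →  cons(g(cons(pair(c, c), e), pair(c, cons(c, g(cons(pair(c, c), e), pair(e, c))))), 0)   [R2 at 1.1.1.1]
2. cons(g(cons(pair(c, c), e), pair(c, cons(c, g(cons(pair(c, c), e), pair(e, c))))), 0)  →  cons(c, 0)   [R2 at 1]

cons(c, 0)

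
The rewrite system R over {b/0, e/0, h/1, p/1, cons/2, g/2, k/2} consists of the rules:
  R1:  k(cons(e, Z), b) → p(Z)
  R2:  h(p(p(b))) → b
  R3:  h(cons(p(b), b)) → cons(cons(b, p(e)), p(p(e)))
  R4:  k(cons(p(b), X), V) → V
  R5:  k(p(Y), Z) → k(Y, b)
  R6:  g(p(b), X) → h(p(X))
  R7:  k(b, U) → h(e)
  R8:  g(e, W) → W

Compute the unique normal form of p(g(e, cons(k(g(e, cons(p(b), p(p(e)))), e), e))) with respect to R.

p(cons(e, e))

1. p(g(e, cons(k(g(e, cons(p(b), p(p(e)))), e), e)))  →  p(cons(k(g(e, cons(p(b), p(p(e)))), e), e))   [R8 at 1]
2. p(cons(k(g(e, cons(p(b), p(p(e)))), e), e))  →  p(cons(k(cons(p(b), p(p(e))), e), e))   [R8 at 1.1.1]
3. p(cons(k(cons(p(b), p(p(e))), e), e))  →  p(cons(e, e))   [R4 at 1.1]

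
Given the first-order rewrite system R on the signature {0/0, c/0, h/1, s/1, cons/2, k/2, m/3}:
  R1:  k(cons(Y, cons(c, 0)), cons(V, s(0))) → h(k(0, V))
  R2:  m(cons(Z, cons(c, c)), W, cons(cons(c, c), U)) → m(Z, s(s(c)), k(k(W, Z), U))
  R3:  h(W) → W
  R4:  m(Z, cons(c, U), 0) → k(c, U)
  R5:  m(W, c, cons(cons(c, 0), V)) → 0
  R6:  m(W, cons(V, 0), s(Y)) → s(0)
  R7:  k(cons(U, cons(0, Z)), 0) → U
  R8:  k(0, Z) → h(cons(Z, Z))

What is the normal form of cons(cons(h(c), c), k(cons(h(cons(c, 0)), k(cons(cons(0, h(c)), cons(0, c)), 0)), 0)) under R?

cons(cons(c, c), cons(c, 0))

1. cons(cons(h(c), c), k(cons(h(cons(c, 0)), k(cons(cons(0, h(c)), cons(0, c)), 0)), 0))  →  cons(cons(c, c), k(cons(h(cons(c, 0)), k(cons(cons(0, h(c)), cons(0, c)), 0)), 0))   [R3 at 1.1]
2. cons(cons(c, c), k(cons(h(cons(c, 0)), k(cons(cons(0, h(c)), cons(0, c)), 0)), 0))  →  cons(cons(c, c), k(cons(cons(c, 0), k(cons(cons(0, h(c)), cons(0, c)), 0)), 0))   [R3 at 2.1.1]
3. cons(cons(c, c), k(cons(cons(c, 0), k(cons(cons(0, h(c)), cons(0, c)), 0)), 0))  →  cons(cons(c, c), k(cons(cons(c, 0), cons(0, h(c))), 0))   [R7 at 2.1.2]
4. cons(cons(c, c), k(cons(cons(c, 0), cons(0, h(c))), 0))  →  cons(cons(c, c), cons(c, 0))   [R7 at 2]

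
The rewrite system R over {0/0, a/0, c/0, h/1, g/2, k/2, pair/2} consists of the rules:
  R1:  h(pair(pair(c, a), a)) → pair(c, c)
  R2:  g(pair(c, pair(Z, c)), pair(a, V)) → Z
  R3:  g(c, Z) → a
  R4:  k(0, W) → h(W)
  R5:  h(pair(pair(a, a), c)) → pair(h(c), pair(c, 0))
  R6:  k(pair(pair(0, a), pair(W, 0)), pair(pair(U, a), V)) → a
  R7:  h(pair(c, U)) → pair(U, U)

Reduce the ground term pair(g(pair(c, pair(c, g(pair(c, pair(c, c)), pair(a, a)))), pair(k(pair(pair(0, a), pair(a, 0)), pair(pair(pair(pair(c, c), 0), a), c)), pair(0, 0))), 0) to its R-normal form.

pair(c, 0)

1. pair(g(pair(c, pair(c, g(pair(c, pair(c, c)), pair(a, a)))), pair(k(pair(pair(0, a), pair(a, 0)), pair(pair(pair(pair(c, c), 0), a), c)), pair(0, 0))), 0)  →  pair(g(pair(c, pair(c, c)), pair(k(pair(pair(0, a), pair(a, 0)), pair(pair(pair(pair(c, c), 0), a), c)), pair(0, 0))), 0)   [R2 at 1.1.2.2]
2. pair(g(pair(c, pair(c, c)), pair(k(pair(pair(0, a), pair(a, 0)), pair(pair(pair(pair(c, c), 0), a), c)), pair(0, 0))), 0)  →  pair(g(pair(c, pair(c, c)), pair(a, pair(0, 0))), 0)   [R6 at 1.2.1]
3. pair(g(pair(c, pair(c, c)), pair(a, pair(0, 0))), 0)  →  pair(c, 0)   [R2 at 1]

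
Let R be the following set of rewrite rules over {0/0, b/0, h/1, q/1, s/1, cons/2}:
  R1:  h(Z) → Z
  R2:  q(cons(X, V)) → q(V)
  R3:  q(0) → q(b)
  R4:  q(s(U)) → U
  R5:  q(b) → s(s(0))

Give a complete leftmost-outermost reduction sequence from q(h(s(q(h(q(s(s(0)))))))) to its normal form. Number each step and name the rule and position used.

0

1. q(h(s(q(h(q(s(s(0))))))))  →  q(s(q(h(q(s(s(0)))))))   [R1 at 1]
2. q(s(q(h(q(s(s(0)))))))  →  q(h(q(s(s(0)))))   [R4 at ε]
3. q(h(q(s(s(0)))))  →  q(q(s(s(0))))   [R1 at 1]
4. q(q(s(s(0))))  →  q(s(0))   [R4 at 1]
5. q(s(0))  →  0   [R4 at ε]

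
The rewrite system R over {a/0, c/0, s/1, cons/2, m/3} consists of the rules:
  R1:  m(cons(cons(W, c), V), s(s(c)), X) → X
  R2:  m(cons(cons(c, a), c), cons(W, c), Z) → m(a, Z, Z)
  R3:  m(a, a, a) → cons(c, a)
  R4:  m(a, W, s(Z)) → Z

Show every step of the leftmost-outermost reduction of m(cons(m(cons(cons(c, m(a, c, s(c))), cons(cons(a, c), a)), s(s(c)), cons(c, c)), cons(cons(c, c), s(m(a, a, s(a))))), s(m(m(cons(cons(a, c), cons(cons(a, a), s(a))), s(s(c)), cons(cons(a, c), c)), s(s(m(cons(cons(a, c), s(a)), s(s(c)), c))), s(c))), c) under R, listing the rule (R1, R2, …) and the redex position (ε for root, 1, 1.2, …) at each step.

1. m(cons(m(cons(cons(c, m(a, c, s(c))), cons(cons(a, c), a)), s(s(c)), cons(c, c)), cons(cons(c, c), s(m(a, a, s(a))))), s(m(m(cons(cons(a, c), cons(cons(a, a), s(a))), s(s(c)), cons(cons(a, c), c)), s(s(m(cons(cons(a, c), s(a)), s(s(c)), c))), s(c))), c)  →  m(cons(m(cons(cons(c, c), cons(cons(a, c), a)), s(s(c)), cons(c, c)), cons(cons(c, c), s(m(a, a, s(a))))), s(m(m(cons(cons(a, c), cons(cons(a, a), s(a))), s(s(c)), cons(cons(a, c), c)), s(s(m(cons(cons(a, c), s(a)), s(s(c)), c))), s(c))), c)   [R4 at 1.1.1.1.2]
2. m(cons(m(cons(cons(c, c), cons(cons(a, c), a)), s(s(c)), cons(c, c)), cons(cons(c, c), s(m(a, a, s(a))))), s(m(m(cons(cons(a, c), cons(cons(a, a), s(a))), s(s(c)), cons(cons(a, c), c)), s(s(m(cons(cons(a, c), s(a)), s(s(c)), c))), s(c))), c)  →  m(cons(cons(c, c), cons(cons(c, c), s(m(a, a, s(a))))), s(m(m(cons(cons(a, c), cons(cons(a, a), s(a))), s(s(c)), cons(cons(a, c), c)), s(s(m(cons(cons(a, c), s(a)), s(s(c)), c))), s(c))), c)   [R1 at 1.1]
3. m(cons(cons(c, c), cons(cons(c, c), s(m(a, a, s(a))))), s(m(m(cons(cons(a, c), cons(cons(a, a), s(a))), s(s(c)), cons(cons(a, c), c)), s(s(m(cons(cons(a, c), s(a)), s(s(c)), c))), s(c))), c)  →  m(cons(cons(c, c), cons(cons(c, c), s(a))), s(m(m(cons(cons(a, c), cons(cons(a, a), s(a))), s(s(c)), cons(cons(a, c), c)), s(s(m(cons(cons(a, c), s(a)), s(s(c)), c))), s(c))), c)   [R4 at 1.2.2.1]
4. m(cons(cons(c, c), cons(cons(c, c), s(a))), s(m(m(cons(cons(a, c), cons(cons(a, a), s(a))), s(s(c)), cons(cons(a, c), c)), s(s(m(cons(cons(a, c), s(a)), s(s(c)), c))), s(c))), c)  →  m(cons(cons(c, c), cons(cons(c, c), s(a))), s(m(cons(cons(a, c), c), s(s(m(cons(cons(a, c), s(a)), s(s(c)), c))), s(c))), c)   [R1 at 2.1.1]
5. m(cons(cons(c, c), cons(cons(c, c), s(a))), s(m(cons(cons(a, c), c), s(s(m(cons(cons(a, c), s(a)), s(s(c)), c))), s(c))), c)  →  m(cons(cons(c, c), cons(cons(c, c), s(a))), s(m(cons(cons(a, c), c), s(s(c)), s(c))), c)   [R1 at 2.1.2.1.1]
6. m(cons(cons(c, c), cons(cons(c, c), s(a))), s(m(cons(cons(a, c), c), s(s(c)), s(c))), c)  →  m(cons(cons(c, c), cons(cons(c, c), s(a))), s(s(c)), c)   [R1 at 2.1]
7. m(cons(cons(c, c), cons(cons(c, c), s(a))), s(s(c)), c)  →  c   [R1 at ε]

c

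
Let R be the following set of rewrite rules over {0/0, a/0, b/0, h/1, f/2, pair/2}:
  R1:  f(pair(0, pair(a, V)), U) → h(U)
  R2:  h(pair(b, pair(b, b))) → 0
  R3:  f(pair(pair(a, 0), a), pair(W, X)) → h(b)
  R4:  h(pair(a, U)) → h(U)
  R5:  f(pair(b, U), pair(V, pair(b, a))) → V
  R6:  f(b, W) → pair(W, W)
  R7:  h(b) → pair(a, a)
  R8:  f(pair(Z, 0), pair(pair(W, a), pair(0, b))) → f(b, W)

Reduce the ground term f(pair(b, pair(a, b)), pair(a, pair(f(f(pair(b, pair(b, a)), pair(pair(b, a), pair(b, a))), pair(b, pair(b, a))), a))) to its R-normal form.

1. f(pair(b, pair(a, b)), pair(a, pair(f(f(pair(b, pair(b, a)), pair(pair(b, a), pair(b, a))), pair(b, pair(b, a))), a)))  →  f(pair(b, pair(a, b)), pair(a, pair(f(pair(b, a), pair(b, pair(b, a))), a)))   [R5 at 2.2.1.1]
2. f(pair(b, pair(a, b)), pair(a, pair(f(pair(b, a), pair(b, pair(b, a))), a)))  →  f(pair(b, pair(a, b)), pair(a, pair(b, a)))   [R5 at 2.2.1]
3. f(pair(b, pair(a, b)), pair(a, pair(b, a)))  →  a   [R5 at ε]

a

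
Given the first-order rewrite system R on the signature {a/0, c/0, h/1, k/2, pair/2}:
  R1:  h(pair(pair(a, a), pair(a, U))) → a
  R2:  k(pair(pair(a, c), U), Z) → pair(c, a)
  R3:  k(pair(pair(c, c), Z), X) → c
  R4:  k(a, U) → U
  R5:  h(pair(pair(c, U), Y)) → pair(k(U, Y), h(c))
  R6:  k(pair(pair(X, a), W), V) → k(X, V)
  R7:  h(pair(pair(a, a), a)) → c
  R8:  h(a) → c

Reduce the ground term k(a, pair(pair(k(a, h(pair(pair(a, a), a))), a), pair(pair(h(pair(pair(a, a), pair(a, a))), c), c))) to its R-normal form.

pair(pair(c, a), pair(pair(a, c), c))

1. k(a, pair(pair(k(a, h(pair(pair(a, a), a))), a), pair(pair(h(pair(pair(a, a), pair(a, a))), c), c)))  →  pair(pair(k(a, h(pair(pair(a, a), a))), a), pair(pair(h(pair(pair(a, a), pair(a, a))), c), c))   [R4 at ε]
2. pair(pair(k(a, h(pair(pair(a, a), a))), a), pair(pair(h(pair(pair(a, a), pair(a, a))), c), c))  →  pair(pair(h(pair(pair(a, a), a)), a), pair(pair(h(pair(pair(a, a), pair(a, a))), c), c))   [R4 at 1.1]
3. pair(pair(h(pair(pair(a, a), a)), a), pair(pair(h(pair(pair(a, a), pair(a, a))), c), c))  →  pair(pair(c, a), pair(pair(h(pair(pair(a, a), pair(a, a))), c), c))   [R7 at 1.1]
4. pair(pair(c, a), pair(pair(h(pair(pair(a, a), pair(a, a))), c), c))  →  pair(pair(c, a), pair(pair(a, c), c))   [R1 at 2.1.1]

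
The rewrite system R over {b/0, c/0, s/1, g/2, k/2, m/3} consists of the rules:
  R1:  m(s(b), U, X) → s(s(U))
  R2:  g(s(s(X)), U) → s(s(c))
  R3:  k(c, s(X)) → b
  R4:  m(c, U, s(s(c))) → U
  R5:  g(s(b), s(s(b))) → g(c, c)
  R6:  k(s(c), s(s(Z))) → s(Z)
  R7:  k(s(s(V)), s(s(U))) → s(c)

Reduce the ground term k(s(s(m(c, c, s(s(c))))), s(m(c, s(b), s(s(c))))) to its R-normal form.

1. k(s(s(m(c, c, s(s(c))))), s(m(c, s(b), s(s(c)))))  →  k(s(s(c)), s(m(c, s(b), s(s(c)))))   [R4 at 1.1.1]
2. k(s(s(c)), s(m(c, s(b), s(s(c)))))  →  k(s(s(c)), s(s(b)))   [R4 at 2.1]
3. k(s(s(c)), s(s(b)))  →  s(c)   [R7 at ε]

s(c)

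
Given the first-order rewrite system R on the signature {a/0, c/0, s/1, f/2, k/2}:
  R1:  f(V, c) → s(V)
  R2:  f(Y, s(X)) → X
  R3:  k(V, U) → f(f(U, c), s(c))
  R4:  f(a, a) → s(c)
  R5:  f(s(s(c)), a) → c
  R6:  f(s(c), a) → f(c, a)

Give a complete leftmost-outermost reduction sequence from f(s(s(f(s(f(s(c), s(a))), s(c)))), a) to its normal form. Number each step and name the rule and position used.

1. f(s(s(f(s(f(s(c), s(a))), s(c)))), a)  →  f(s(s(c)), a)   [R2 at 1.1.1]
2. f(s(s(c)), a)  →  c   [R5 at ε]

c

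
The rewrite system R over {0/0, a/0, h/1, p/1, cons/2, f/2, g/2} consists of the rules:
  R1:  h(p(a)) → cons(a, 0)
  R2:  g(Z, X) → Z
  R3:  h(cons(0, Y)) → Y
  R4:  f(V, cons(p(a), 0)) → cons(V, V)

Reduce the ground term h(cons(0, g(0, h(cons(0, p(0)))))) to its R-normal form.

0

1. h(cons(0, g(0, h(cons(0, p(0))))))  →  g(0, h(cons(0, p(0))))   [R3 at ε]
2. g(0, h(cons(0, p(0))))  →  0   [R2 at ε]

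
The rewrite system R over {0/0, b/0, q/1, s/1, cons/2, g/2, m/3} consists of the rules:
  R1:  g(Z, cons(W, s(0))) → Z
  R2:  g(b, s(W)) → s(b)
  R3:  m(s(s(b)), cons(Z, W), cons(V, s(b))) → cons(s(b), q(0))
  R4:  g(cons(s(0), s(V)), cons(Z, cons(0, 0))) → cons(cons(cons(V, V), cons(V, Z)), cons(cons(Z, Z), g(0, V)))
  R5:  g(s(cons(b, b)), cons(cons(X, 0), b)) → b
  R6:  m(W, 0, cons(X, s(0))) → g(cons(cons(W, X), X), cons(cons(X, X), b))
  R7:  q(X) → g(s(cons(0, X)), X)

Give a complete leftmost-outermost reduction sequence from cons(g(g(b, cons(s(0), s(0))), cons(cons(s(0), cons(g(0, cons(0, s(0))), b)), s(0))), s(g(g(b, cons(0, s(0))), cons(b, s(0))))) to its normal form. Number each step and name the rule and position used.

1. cons(g(g(b, cons(s(0), s(0))), cons(cons(s(0), cons(g(0, cons(0, s(0))), b)), s(0))), s(g(g(b, cons(0, s(0))), cons(b, s(0)))))  →  cons(g(b, cons(s(0), s(0))), s(g(g(b, cons(0, s(0))), cons(b, s(0)))))   [R1 at 1]
2. cons(g(b, cons(s(0), s(0))), s(g(g(b, cons(0, s(0))), cons(b, s(0)))))  →  cons(b, s(g(g(b, cons(0, s(0))), cons(b, s(0)))))   [R1 at 1]
3. cons(b, s(g(g(b, cons(0, s(0))), cons(b, s(0)))))  →  cons(b, s(g(b, cons(0, s(0)))))   [R1 at 2.1]
4. cons(b, s(g(b, cons(0, s(0)))))  →  cons(b, s(b))   [R1 at 2.1]

cons(b, s(b))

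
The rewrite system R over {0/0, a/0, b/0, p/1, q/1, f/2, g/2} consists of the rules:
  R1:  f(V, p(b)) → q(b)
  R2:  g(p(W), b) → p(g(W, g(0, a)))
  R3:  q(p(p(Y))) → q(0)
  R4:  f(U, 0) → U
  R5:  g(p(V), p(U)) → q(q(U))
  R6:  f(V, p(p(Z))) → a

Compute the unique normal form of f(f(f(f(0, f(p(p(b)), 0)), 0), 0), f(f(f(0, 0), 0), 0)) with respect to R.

a

1. f(f(f(f(0, f(p(p(b)), 0)), 0), 0), f(f(f(0, 0), 0), 0))  →  f(f(f(0, f(p(p(b)), 0)), 0), f(f(f(0, 0), 0), 0))   [R4 at 1]
2. f(f(f(0, f(p(p(b)), 0)), 0), f(f(f(0, 0), 0), 0))  →  f(f(0, f(p(p(b)), 0)), f(f(f(0, 0), 0), 0))   [R4 at 1]
3. f(f(0, f(p(p(b)), 0)), f(f(f(0, 0), 0), 0))  →  f(f(0, p(p(b))), f(f(f(0, 0), 0), 0))   [R4 at 1.2]
4. f(f(0, p(p(b))), f(f(f(0, 0), 0), 0))  →  f(a, f(f(f(0, 0), 0), 0))   [R6 at 1]
5. f(a, f(f(f(0, 0), 0), 0))  →  f(a, f(f(0, 0), 0))   [R4 at 2]
6. f(a, f(f(0, 0), 0))  →  f(a, f(0, 0))   [R4 at 2]
7. f(a, f(0, 0))  →  f(a, 0)   [R4 at 2]
8. f(a, 0)  →  a   [R4 at ε]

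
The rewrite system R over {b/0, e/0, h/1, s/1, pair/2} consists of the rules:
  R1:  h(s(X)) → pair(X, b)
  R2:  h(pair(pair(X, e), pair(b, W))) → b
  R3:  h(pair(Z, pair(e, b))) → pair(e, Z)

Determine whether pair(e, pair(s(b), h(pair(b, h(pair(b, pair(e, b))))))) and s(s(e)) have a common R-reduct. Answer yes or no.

no — NF(t₁) = pair(e, pair(s(b), pair(e, b))), NF(t₂) = s(s(e))

Reduce t₁ = pair(e, pair(s(b), h(pair(b, h(pair(b, pair(e, b))))))):
1. pair(e, pair(s(b), h(pair(b, h(pair(b, pair(e, b)))))))  →  pair(e, pair(s(b), h(pair(b, pair(e, b)))))   [R3 at 2.2.1.2]
2. pair(e, pair(s(b), h(pair(b, pair(e, b)))))  →  pair(e, pair(s(b), pair(e, b)))   [R3 at 2.2]

Reduce t₂ = s(s(e)):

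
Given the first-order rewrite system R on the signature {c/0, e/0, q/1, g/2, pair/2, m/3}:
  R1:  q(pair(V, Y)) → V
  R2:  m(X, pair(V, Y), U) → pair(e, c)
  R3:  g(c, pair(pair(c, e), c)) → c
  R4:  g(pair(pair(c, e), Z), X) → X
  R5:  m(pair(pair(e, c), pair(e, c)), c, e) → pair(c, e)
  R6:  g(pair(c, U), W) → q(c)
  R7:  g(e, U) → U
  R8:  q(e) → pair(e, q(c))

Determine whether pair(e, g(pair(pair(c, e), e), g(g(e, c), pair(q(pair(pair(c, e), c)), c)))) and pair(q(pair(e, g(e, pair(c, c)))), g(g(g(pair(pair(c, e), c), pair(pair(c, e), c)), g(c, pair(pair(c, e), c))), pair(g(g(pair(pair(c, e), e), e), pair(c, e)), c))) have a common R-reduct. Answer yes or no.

Reduce t₁ = pair(e, g(pair(pair(c, e), e), g(g(e, c), pair(q(pair(pair(c, e), c)), c)))):
1. pair(e, g(pair(pair(c, e), e), g(g(e, c), pair(q(pair(pair(c, e), c)), c))))  →  pair(e, g(g(e, c), pair(q(pair(pair(c, e), c)), c)))   [R4 at 2]
2. pair(e, g(g(e, c), pair(q(pair(pair(c, e), c)), c)))  →  pair(e, g(c, pair(q(pair(pair(c, e), c)), c)))   [R7 at 2.1]
3. pair(e, g(c, pair(q(pair(pair(c, e), c)), c)))  →  pair(e, g(c, pair(pair(c, e), c)))   [R1 at 2.2.1]
4. pair(e, g(c, pair(pair(c, e), c)))  →  pair(e, c)   [R3 at 2]

Reduce t₂ = pair(q(pair(e, g(e, pair(c, c)))), g(g(g(pair(pair(c, e), c), pair(pair(c, e), c)), g(c, pair(pair(c, e), c))), pair(g(g(pair(pair(c, e), e), e), pair(c, e)), c))):
1. pair(q(pair(e, g(e, pair(c, c)))), g(g(g(pair(pair(c, e), c), pair(pair(c, e), c)), g(c, pair(pair(c, e), c))), pair(g(g(pair(pair(c, e), e), e), pair(c, e)), c)))  →  pair(e, g(g(g(pair(pair(c, e), c), pair(pair(c, e), c)), g(c, pair(pair(c, e), c))), pair(g(g(pair(pair(c, e), e), e), pair(c, e)), c)))   [R1 at 1]
2. pair(e, g(g(g(pair(pair(c, e), c), pair(pair(c, e), c)), g(c, pair(pair(c, e), c))), pair(g(g(pair(pair(c, e), e), e), pair(c, e)), c)))  →  pair(e, g(g(pair(pair(c, e), c), g(c, pair(pair(c, e), c))), pair(g(g(pair(pair(c, e), e), e), pair(c, e)), c)))   [R4 at 2.1.1]
3. pair(e, g(g(pair(pair(c, e), c), g(c, pair(pair(c, e), c))), pair(g(g(pair(pair(c, e), e), e), pair(c, e)), c)))  →  pair(e, g(g(c, pair(pair(c, e), c)), pair(g(g(pair(pair(c, e), e), e), pair(c, e)), c)))   [R4 at 2.1]
4. pair(e, g(g(c, pair(pair(c, e), c)), pair(g(g(pair(pair(c, e), e), e), pair(c, e)), c)))  →  pair(e, g(c, pair(g(g(pair(pair(c, e), e), e), pair(c, e)), c)))   [R3 at 2.1]
5. pair(e, g(c, pair(g(g(pair(pair(c, e), e), e), pair(c, e)), c)))  →  pair(e, g(c, pair(g(e, pair(c, e)), c)))   [R4 at 2.2.1.1]
6. pair(e, g(c, pair(g(e, pair(c, e)), c)))  →  pair(e, g(c, pair(pair(c, e), c)))   [R7 at 2.2.1]
7. pair(e, g(c, pair(pair(c, e), c)))  →  pair(e, c)   [R3 at 2]

yes — NF(t₁) = pair(e, c), NF(t₂) = pair(e, c)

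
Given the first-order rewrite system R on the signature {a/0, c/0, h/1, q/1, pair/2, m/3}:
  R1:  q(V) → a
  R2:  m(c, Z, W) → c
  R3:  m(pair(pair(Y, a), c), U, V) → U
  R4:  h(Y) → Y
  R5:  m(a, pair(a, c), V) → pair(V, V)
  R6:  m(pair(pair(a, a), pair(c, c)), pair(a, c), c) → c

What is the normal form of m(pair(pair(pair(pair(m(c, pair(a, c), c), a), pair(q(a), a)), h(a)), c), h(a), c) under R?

1. m(pair(pair(pair(pair(m(c, pair(a, c), c), a), pair(q(a), a)), h(a)), c), h(a), c)  →  m(pair(pair(pair(pair(c, a), pair(q(a), a)), h(a)), c), h(a), c)   [R2 at 1.1.1.1.1]
2. m(pair(pair(pair(pair(c, a), pair(q(a), a)), h(a)), c), h(a), c)  →  m(pair(pair(pair(pair(c, a), pair(a, a)), h(a)), c), h(a), c)   [R1 at 1.1.1.2.1]
3. m(pair(pair(pair(pair(c, a), pair(a, a)), h(a)), c), h(a), c)  →  m(pair(pair(pair(pair(c, a), pair(a, a)), a), c), h(a), c)   [R4 at 1.1.2]
4. m(pair(pair(pair(pair(c, a), pair(a, a)), a), c), h(a), c)  →  h(a)   [R3 at ε]
5. h(a)  →  a   [R4 at ε]

a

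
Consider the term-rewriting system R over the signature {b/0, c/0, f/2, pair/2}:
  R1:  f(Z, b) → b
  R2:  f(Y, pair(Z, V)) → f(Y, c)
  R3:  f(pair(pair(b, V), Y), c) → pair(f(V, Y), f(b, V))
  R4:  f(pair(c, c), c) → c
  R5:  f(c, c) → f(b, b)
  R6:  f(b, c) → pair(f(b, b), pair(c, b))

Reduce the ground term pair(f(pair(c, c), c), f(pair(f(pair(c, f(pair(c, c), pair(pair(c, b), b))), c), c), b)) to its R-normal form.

1. pair(f(pair(c, c), c), f(pair(f(pair(c, f(pair(c, c), pair(pair(c, b), b))), c), c), b))  →  pair(c, f(pair(f(pair(c, f(pair(c, c), pair(pair(c, b), b))), c), c), b))   [R4 at 1]
2. pair(c, f(pair(f(pair(c, f(pair(c, c), pair(pair(c, b), b))), c), c), b))  →  pair(c, b)   [R1 at 2]

pair(c, b)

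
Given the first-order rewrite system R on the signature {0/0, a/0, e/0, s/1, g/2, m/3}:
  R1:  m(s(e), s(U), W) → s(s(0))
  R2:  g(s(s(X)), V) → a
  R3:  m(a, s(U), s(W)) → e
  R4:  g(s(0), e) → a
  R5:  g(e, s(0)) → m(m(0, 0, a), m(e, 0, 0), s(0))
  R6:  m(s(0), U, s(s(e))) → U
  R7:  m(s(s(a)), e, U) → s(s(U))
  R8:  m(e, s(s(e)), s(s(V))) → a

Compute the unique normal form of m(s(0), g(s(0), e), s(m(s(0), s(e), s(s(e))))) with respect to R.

a

1. m(s(0), g(s(0), e), s(m(s(0), s(e), s(s(e)))))  →  m(s(0), a, s(m(s(0), s(e), s(s(e)))))   [R4 at 2]
2. m(s(0), a, s(m(s(0), s(e), s(s(e)))))  →  m(s(0), a, s(s(e)))   [R6 at 3.1]
3. m(s(0), a, s(s(e)))  →  a   [R6 at ε]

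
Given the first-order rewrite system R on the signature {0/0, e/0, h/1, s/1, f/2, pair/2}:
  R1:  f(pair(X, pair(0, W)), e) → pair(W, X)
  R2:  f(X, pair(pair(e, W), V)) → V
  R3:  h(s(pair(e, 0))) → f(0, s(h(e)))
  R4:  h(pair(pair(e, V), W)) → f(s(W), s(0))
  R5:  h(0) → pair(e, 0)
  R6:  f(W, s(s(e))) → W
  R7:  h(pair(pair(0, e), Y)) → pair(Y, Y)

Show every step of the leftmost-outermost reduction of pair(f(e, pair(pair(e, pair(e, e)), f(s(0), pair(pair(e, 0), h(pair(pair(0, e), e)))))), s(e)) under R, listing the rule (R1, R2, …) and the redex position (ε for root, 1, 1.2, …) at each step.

pair(pair(e, e), s(e))

1. pair(f(e, pair(pair(e, pair(e, e)), f(s(0), pair(pair(e, 0), h(pair(pair(0, e), e)))))), s(e))  →  pair(f(s(0), pair(pair(e, 0), h(pair(pair(0, e), e)))), s(e))   [R2 at 1]
2. pair(f(s(0), pair(pair(e, 0), h(pair(pair(0, e), e)))), s(e))  →  pair(h(pair(pair(0, e), e)), s(e))   [R2 at 1]
3. pair(h(pair(pair(0, e), e)), s(e))  →  pair(pair(e, e), s(e))   [R7 at 1]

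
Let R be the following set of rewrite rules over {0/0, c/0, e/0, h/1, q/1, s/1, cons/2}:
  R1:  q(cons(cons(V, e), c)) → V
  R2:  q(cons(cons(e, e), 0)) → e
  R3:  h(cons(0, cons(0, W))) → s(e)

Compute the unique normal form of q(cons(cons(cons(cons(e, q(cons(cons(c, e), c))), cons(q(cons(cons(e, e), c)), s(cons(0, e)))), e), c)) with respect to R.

1. q(cons(cons(cons(cons(e, q(cons(cons(c, e), c))), cons(q(cons(cons(e, e), c)), s(cons(0, e)))), e), c))  →  cons(cons(e, q(cons(cons(c, e), c))), cons(q(cons(cons(e, e), c)), s(cons(0, e))))   [R1 at ε]
2. cons(cons(e, q(cons(cons(c, e), c))), cons(q(cons(cons(e, e), c)), s(cons(0, e))))  →  cons(cons(e, c), cons(q(cons(cons(e, e), c)), s(cons(0, e))))   [R1 at 1.2]
3. cons(cons(e, c), cons(q(cons(cons(e, e), c)), s(cons(0, e))))  →  cons(cons(e, c), cons(e, s(cons(0, e))))   [R1 at 2.1]

cons(cons(e, c), cons(e, s(cons(0, e))))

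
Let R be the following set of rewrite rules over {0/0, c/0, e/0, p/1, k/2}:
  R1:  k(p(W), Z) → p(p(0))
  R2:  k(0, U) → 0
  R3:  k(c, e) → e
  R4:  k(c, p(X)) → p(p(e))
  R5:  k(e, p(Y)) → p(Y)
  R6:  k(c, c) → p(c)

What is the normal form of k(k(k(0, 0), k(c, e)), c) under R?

1. k(k(k(0, 0), k(c, e)), c)  →  k(k(0, k(c, e)), c)   [R2 at 1.1]
2. k(k(0, k(c, e)), c)  →  k(0, c)   [R2 at 1]
3. k(0, c)  →  0   [R2 at ε]

0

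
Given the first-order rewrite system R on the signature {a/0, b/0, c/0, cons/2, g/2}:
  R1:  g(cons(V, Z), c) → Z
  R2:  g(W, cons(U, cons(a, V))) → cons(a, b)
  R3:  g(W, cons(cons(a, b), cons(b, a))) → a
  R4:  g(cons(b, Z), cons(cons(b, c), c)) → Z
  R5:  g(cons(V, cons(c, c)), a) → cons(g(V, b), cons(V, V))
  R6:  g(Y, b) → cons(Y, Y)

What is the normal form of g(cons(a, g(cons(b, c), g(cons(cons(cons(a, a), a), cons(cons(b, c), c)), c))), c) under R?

c

1. g(cons(a, g(cons(b, c), g(cons(cons(cons(a, a), a), cons(cons(b, c), c)), c))), c)  →  g(cons(b, c), g(cons(cons(cons(a, a), a), cons(cons(b, c), c)), c))   [R1 at ε]
2. g(cons(b, c), g(cons(cons(cons(a, a), a), cons(cons(b, c), c)), c))  →  g(cons(b, c), cons(cons(b, c), c))   [R1 at 2]
3. g(cons(b, c), cons(cons(b, c), c))  →  c   [R4 at ε]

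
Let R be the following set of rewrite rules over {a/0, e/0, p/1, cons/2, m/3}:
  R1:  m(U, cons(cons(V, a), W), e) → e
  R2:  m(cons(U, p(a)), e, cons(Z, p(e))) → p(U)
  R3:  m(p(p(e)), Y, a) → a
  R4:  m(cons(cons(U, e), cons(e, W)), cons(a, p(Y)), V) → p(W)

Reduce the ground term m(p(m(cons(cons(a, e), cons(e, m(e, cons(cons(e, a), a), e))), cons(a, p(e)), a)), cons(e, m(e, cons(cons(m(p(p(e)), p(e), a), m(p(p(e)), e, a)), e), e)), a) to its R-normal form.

1. m(p(m(cons(cons(a, e), cons(e, m(e, cons(cons(e, a), a), e))), cons(a, p(e)), a)), cons(e, m(e, cons(cons(m(p(p(e)), p(e), a), m(p(p(e)), e, a)), e), e)), a)  →  m(p(p(m(e, cons(cons(e, a), a), e))), cons(e, m(e, cons(cons(m(p(p(e)), p(e), a), m(p(p(e)), e, a)), e), e)), a)   [R4 at 1.1]
2. m(p(p(m(e, cons(cons(e, a), a), e))), cons(e, m(e, cons(cons(m(p(p(e)), p(e), a), m(p(p(e)), e, a)), e), e)), a)  →  m(p(p(e)), cons(e, m(e, cons(cons(m(p(p(e)), p(e), a), m(p(p(e)), e, a)), e), e)), a)   [R1 at 1.1.1]
3. m(p(p(e)), cons(e, m(e, cons(cons(m(p(p(e)), p(e), a), m(p(p(e)), e, a)), e), e)), a)  →  a   [R3 at ε]

a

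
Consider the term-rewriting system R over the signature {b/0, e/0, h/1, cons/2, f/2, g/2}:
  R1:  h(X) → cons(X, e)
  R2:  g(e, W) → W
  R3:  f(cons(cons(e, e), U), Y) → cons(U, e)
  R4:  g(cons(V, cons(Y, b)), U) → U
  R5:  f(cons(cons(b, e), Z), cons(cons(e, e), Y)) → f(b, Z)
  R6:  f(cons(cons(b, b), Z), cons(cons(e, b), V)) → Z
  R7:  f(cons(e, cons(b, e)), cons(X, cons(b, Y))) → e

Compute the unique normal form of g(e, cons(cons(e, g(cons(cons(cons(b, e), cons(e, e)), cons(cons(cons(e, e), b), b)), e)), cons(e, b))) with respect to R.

cons(cons(e, e), cons(e, b))

1. g(e, cons(cons(e, g(cons(cons(cons(b, e), cons(e, e)), cons(cons(cons(e, e), b), b)), e)), cons(e, b)))  →  cons(cons(e, g(cons(cons(cons(b, e), cons(e, e)), cons(cons(cons(e, e), b), b)), e)), cons(e, b))   [R2 at ε]
2. cons(cons(e, g(cons(cons(cons(b, e), cons(e, e)), cons(cons(cons(e, e), b), b)), e)), cons(e, b))  →  cons(cons(e, e), cons(e, b))   [R4 at 1.2]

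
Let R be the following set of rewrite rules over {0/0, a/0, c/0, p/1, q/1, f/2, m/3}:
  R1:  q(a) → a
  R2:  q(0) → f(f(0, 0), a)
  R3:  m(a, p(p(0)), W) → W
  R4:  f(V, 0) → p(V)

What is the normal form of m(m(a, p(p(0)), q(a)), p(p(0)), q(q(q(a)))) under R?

1. m(m(a, p(p(0)), q(a)), p(p(0)), q(q(q(a))))  →  m(q(a), p(p(0)), q(q(q(a))))   [R3 at 1]
2. m(q(a), p(p(0)), q(q(q(a))))  →  m(a, p(p(0)), q(q(q(a))))   [R1 at 1]
3. m(a, p(p(0)), q(q(q(a))))  →  q(q(q(a)))   [R3 at ε]
4. q(q(q(a)))  →  q(q(a))   [R1 at 1.1]
5. q(q(a))  →  q(a)   [R1 at 1]
6. q(a)  →  a   [R1 at ε]

a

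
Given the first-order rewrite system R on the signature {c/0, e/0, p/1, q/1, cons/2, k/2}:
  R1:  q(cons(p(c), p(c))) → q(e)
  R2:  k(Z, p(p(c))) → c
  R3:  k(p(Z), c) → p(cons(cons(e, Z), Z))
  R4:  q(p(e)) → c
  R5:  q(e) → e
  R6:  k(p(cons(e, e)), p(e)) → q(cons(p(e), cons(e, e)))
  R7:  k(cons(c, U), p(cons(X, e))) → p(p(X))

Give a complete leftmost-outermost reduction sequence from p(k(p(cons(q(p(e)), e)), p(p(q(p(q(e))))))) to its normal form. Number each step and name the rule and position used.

p(c)

1. p(k(p(cons(q(p(e)), e)), p(p(q(p(q(e)))))))  →  p(k(p(cons(c, e)), p(p(q(p(q(e)))))))   [R4 at 1.1.1.1]
2. p(k(p(cons(c, e)), p(p(q(p(q(e)))))))  →  p(k(p(cons(c, e)), p(p(q(p(e))))))   [R5 at 1.2.1.1.1.1]
3. p(k(p(cons(c, e)), p(p(q(p(e))))))  →  p(k(p(cons(c, e)), p(p(c))))   [R4 at 1.2.1.1]
4. p(k(p(cons(c, e)), p(p(c))))  →  p(c)   [R2 at 1]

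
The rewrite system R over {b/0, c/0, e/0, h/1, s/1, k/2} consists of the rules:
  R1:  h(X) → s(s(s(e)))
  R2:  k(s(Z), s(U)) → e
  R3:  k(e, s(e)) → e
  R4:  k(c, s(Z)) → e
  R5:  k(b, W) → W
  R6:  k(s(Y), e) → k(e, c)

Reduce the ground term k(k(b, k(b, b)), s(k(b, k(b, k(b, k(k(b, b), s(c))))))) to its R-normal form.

1. k(k(b, k(b, b)), s(k(b, k(b, k(b, k(k(b, b), s(c)))))))  →  k(k(b, b), s(k(b, k(b, k(b, k(k(b, b), s(c)))))))   [R5 at 1]
2. k(k(b, b), s(k(b, k(b, k(b, k(k(b, b), s(c)))))))  →  k(b, s(k(b, k(b, k(b, k(k(b, b), s(c)))))))   [R5 at 1]
3. k(b, s(k(b, k(b, k(b, k(k(b, b), s(c)))))))  →  s(k(b, k(b, k(b, k(k(b, b), s(c))))))   [R5 at ε]
4. s(k(b, k(b, k(b, k(k(b, b), s(c))))))  →  s(k(b, k(b, k(k(b, b), s(c)))))   [R5 at 1]
5. s(k(b, k(b, k(k(b, b), s(c)))))  →  s(k(b, k(k(b, b), s(c))))   [R5 at 1]
6. s(k(b, k(k(b, b), s(c))))  →  s(k(k(b, b), s(c)))   [R5 at 1]
7. s(k(k(b, b), s(c)))  →  s(k(b, s(c)))   [R5 at 1.1]
8. s(k(b, s(c)))  →  s(s(c))   [R5 at 1]

s(s(c))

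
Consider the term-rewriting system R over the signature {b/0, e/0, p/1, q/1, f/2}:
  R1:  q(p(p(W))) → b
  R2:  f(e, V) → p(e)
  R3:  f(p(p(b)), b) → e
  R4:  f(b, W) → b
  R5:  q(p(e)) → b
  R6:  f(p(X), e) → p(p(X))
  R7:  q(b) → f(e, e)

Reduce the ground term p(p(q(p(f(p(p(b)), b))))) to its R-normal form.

1. p(p(q(p(f(p(p(b)), b)))))  →  p(p(q(p(e))))   [R3 at 1.1.1.1]
2. p(p(q(p(e))))  →  p(p(b))   [R5 at 1.1]

p(p(b))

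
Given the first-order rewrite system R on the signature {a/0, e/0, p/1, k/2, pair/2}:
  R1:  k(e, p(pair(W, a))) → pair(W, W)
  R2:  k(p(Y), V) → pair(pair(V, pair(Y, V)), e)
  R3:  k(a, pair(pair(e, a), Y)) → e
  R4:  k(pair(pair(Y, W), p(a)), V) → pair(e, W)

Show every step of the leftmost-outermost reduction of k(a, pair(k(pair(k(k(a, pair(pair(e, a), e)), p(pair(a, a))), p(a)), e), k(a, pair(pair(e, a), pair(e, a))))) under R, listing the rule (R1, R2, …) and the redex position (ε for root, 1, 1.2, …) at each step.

e

1. k(a, pair(k(pair(k(k(a, pair(pair(e, a), e)), p(pair(a, a))), p(a)), e), k(a, pair(pair(e, a), pair(e, a)))))  →  k(a, pair(k(pair(k(e, p(pair(a, a))), p(a)), e), k(a, pair(pair(e, a), pair(e, a)))))   [R3 at 2.1.1.1.1]
2. k(a, pair(k(pair(k(e, p(pair(a, a))), p(a)), e), k(a, pair(pair(e, a), pair(e, a)))))  →  k(a, pair(k(pair(pair(a, a), p(a)), e), k(a, pair(pair(e, a), pair(e, a)))))   [R1 at 2.1.1.1]
3. k(a, pair(k(pair(pair(a, a), p(a)), e), k(a, pair(pair(e, a), pair(e, a)))))  →  k(a, pair(pair(e, a), k(a, pair(pair(e, a), pair(e, a)))))   [R4 at 2.1]
4. k(a, pair(pair(e, a), k(a, pair(pair(e, a), pair(e, a)))))  →  e   [R3 at ε]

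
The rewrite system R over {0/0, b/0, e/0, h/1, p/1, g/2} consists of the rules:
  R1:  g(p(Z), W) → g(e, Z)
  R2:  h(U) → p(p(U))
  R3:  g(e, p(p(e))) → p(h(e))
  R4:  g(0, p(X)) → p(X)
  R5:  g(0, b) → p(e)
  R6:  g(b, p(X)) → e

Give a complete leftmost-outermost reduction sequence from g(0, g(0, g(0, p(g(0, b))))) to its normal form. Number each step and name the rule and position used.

1. g(0, g(0, g(0, p(g(0, b)))))  →  g(0, g(0, p(g(0, b))))   [R4 at 2.2]
2. g(0, g(0, p(g(0, b))))  →  g(0, p(g(0, b)))   [R4 at 2]
3. g(0, p(g(0, b)))  →  p(g(0, b))   [R4 at ε]
4. p(g(0, b))  →  p(p(e))   [R5 at 1]

p(p(e))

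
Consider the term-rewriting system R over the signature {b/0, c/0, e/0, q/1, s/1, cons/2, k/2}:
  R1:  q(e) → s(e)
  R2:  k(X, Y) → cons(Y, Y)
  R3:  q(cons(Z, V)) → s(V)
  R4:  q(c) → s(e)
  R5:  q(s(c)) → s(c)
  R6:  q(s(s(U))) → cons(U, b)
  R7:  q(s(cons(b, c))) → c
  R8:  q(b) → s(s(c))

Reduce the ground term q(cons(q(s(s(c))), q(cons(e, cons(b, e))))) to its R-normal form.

s(s(cons(b, e)))

1. q(cons(q(s(s(c))), q(cons(e, cons(b, e)))))  →  s(q(cons(e, cons(b, e))))   [R3 at ε]
2. s(q(cons(e, cons(b, e))))  →  s(s(cons(b, e)))   [R3 at 1]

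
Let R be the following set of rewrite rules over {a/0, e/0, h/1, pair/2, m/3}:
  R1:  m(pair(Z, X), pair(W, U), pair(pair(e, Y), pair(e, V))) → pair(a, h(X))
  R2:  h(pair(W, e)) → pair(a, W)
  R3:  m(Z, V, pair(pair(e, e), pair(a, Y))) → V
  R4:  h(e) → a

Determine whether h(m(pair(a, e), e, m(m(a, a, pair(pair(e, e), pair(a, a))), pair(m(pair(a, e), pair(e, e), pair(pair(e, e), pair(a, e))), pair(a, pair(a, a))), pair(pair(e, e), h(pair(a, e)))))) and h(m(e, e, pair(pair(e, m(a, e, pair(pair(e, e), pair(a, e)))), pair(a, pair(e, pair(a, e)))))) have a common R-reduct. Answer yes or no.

yes — NF(t₁) = a, NF(t₂) = a

Reduce t₁ = h(m(pair(a, e), e, m(m(a, a, pair(pair(e, e), pair(a, a))), pair(m(pair(a, e), pair(e, e), pair(pair(e, e), pair(a, e))), pair(a, pair(a, a))), pair(pair(e, e), h(pair(a, e)))))):
1. h(m(pair(a, e), e, m(m(a, a, pair(pair(e, e), pair(a, a))), pair(m(pair(a, e), pair(e, e), pair(pair(e, e), pair(a, e))), pair(a, pair(a, a))), pair(pair(e, e), h(pair(a, e))))))  →  h(m(pair(a, e), e, m(a, pair(m(pair(a, e), pair(e, e), pair(pair(e, e), pair(a, e))), pair(a, pair(a, a))), pair(pair(e, e), h(pair(a, e))))))   [R3 at 1.3.1]
2. h(m(pair(a, e), e, m(a, pair(m(pair(a, e), pair(e, e), pair(pair(e, e), pair(a, e))), pair(a, pair(a, a))), pair(pair(e, e), h(pair(a, e))))))  →  h(m(pair(a, e), e, m(a, pair(pair(e, e), pair(a, pair(a, a))), pair(pair(e, e), h(pair(a, e))))))   [R3 at 1.3.2.1]
3. h(m(pair(a, e), e, m(a, pair(pair(e, e), pair(a, pair(a, a))), pair(pair(e, e), h(pair(a, e))))))  →  h(m(pair(a, e), e, m(a, pair(pair(e, e), pair(a, pair(a, a))), pair(pair(e, e), pair(a, a)))))   [R2 at 1.3.3.2]
4. h(m(pair(a, e), e, m(a, pair(pair(e, e), pair(a, pair(a, a))), pair(pair(e, e), pair(a, a)))))  →  h(m(pair(a, e), e, pair(pair(e, e), pair(a, pair(a, a)))))   [R3 at 1.3]
5. h(m(pair(a, e), e, pair(pair(e, e), pair(a, pair(a, a)))))  →  h(e)   [R3 at 1]
6. h(e)  →  a   [R4 at ε]

Reduce t₂ = h(m(e, e, pair(pair(e, m(a, e, pair(pair(e, e), pair(a, e)))), pair(a, pair(e, pair(a, e)))))):
1. h(m(e, e, pair(pair(e, m(a, e, pair(pair(e, e), pair(a, e)))), pair(a, pair(e, pair(a, e))))))  →  h(m(e, e, pair(pair(e, e), pair(a, pair(e, pair(a, e))))))   [R3 at 1.3.1.2]
2. h(m(e, e, pair(pair(e, e), pair(a, pair(e, pair(a, e))))))  →  h(e)   [R3 at 1]
3. h(e)  →  a   [R4 at ε]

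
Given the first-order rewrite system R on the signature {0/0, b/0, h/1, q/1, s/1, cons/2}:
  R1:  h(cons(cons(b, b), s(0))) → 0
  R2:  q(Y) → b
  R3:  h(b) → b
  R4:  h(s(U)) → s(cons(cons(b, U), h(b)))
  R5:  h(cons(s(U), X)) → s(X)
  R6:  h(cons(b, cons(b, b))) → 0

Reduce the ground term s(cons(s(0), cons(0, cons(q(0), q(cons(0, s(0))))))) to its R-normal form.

1. s(cons(s(0), cons(0, cons(q(0), q(cons(0, s(0)))))))  →  s(cons(s(0), cons(0, cons(b, q(cons(0, s(0)))))))   [R2 at 1.2.2.1]
2. s(cons(s(0), cons(0, cons(b, q(cons(0, s(0)))))))  →  s(cons(s(0), cons(0, cons(b, b))))   [R2 at 1.2.2.2]

s(cons(s(0), cons(0, cons(b, b))))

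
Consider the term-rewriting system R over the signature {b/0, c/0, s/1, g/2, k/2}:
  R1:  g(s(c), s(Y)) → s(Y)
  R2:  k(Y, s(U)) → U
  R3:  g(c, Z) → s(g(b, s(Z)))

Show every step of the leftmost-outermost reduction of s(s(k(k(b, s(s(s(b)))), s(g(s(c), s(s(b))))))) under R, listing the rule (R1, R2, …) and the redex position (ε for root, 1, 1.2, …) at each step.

1. s(s(k(k(b, s(s(s(b)))), s(g(s(c), s(s(b)))))))  →  s(s(g(s(c), s(s(b)))))   [R2 at 1.1]
2. s(s(g(s(c), s(s(b)))))  →  s(s(s(s(b))))   [R1 at 1.1]

s(s(s(s(b))))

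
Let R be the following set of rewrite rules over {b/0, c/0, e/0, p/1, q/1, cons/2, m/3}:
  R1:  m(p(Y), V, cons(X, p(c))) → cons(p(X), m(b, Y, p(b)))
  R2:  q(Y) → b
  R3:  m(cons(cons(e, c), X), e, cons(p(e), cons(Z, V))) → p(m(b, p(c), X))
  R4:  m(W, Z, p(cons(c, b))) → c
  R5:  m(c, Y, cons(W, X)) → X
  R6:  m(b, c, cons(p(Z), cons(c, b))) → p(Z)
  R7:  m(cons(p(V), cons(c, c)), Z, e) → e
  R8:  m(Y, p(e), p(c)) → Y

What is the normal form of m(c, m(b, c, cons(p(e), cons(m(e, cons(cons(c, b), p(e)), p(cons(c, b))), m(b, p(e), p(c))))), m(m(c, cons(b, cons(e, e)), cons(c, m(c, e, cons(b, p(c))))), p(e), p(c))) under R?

c

1. m(c, m(b, c, cons(p(e), cons(m(e, cons(cons(c, b), p(e)), p(cons(c, b))), m(b, p(e), p(c))))), m(m(c, cons(b, cons(e, e)), cons(c, m(c, e, cons(b, p(c))))), p(e), p(c)))  →  m(c, m(b, c, cons(p(e), cons(c, m(b, p(e), p(c))))), m(m(c, cons(b, cons(e, e)), cons(c, m(c, e, cons(b, p(c))))), p(e), p(c)))   [R4 at 2.3.2.1]
2. m(c, m(b, c, cons(p(e), cons(c, m(b, p(e), p(c))))), m(m(c, cons(b, cons(e, e)), cons(c, m(c, e, cons(b, p(c))))), p(e), p(c)))  →  m(c, m(b, c, cons(p(e), cons(c, b))), m(m(c, cons(b, cons(e, e)), cons(c, m(c, e, cons(b, p(c))))), p(e), p(c)))   [R8 at 2.3.2.2]
3. m(c, m(b, c, cons(p(e), cons(c, b))), m(m(c, cons(b, cons(e, e)), cons(c, m(c, e, cons(b, p(c))))), p(e), p(c)))  →  m(c, p(e), m(m(c, cons(b, cons(e, e)), cons(c, m(c, e, cons(b, p(c))))), p(e), p(c)))   [R6 at 2]
4. m(c, p(e), m(m(c, cons(b, cons(e, e)), cons(c, m(c, e, cons(b, p(c))))), p(e), p(c)))  →  m(c, p(e), m(c, cons(b, cons(e, e)), cons(c, m(c, e, cons(b, p(c))))))   [R8 at 3]
5. m(c, p(e), m(c, cons(b, cons(e, e)), cons(c, m(c, e, cons(b, p(c))))))  →  m(c, p(e), m(c, e, cons(b, p(c))))   [R5 at 3]
6. m(c, p(e), m(c, e, cons(b, p(c))))  →  m(c, p(e), p(c))   [R5 at 3]
7. m(c, p(e), p(c))  →  c   [R8 at ε]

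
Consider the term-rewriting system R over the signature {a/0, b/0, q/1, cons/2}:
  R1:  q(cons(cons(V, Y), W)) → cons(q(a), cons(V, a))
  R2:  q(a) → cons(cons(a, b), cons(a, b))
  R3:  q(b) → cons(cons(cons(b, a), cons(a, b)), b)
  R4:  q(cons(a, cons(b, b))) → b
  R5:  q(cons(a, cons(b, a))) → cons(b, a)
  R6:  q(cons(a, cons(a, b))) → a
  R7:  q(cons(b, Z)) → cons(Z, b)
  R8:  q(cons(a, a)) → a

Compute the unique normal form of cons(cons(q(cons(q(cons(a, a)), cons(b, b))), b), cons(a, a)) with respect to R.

1. cons(cons(q(cons(q(cons(a, a)), cons(b, b))), b), cons(a, a))  →  cons(cons(q(cons(a, cons(b, b))), b), cons(a, a))   [R8 at 1.1.1.1]
2. cons(cons(q(cons(a, cons(b, b))), b), cons(a, a))  →  cons(cons(b, b), cons(a, a))   [R4 at 1.1]

cons(cons(b, b), cons(a, a))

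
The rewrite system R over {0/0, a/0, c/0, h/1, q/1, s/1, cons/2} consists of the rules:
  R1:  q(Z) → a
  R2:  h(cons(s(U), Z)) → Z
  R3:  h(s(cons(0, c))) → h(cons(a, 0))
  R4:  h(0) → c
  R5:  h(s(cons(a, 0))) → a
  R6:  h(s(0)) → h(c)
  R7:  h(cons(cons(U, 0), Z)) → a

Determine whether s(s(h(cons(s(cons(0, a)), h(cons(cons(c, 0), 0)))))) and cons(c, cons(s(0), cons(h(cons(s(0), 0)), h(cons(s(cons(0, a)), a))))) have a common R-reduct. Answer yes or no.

no — NF(t₁) = s(s(a)), NF(t₂) = cons(c, cons(s(0), cons(0, a)))

Reduce t₁ = s(s(h(cons(s(cons(0, a)), h(cons(cons(c, 0), 0)))))):
1. s(s(h(cons(s(cons(0, a)), h(cons(cons(c, 0), 0))))))  →  s(s(h(cons(cons(c, 0), 0))))   [R2 at 1.1]
2. s(s(h(cons(cons(c, 0), 0))))  →  s(s(a))   [R7 at 1.1]

Reduce t₂ = cons(c, cons(s(0), cons(h(cons(s(0), 0)), h(cons(s(cons(0, a)), a))))):
1. cons(c, cons(s(0), cons(h(cons(s(0), 0)), h(cons(s(cons(0, a)), a)))))  →  cons(c, cons(s(0), cons(0, h(cons(s(cons(0, a)), a)))))   [R2 at 2.2.1]
2. cons(c, cons(s(0), cons(0, h(cons(s(cons(0, a)), a)))))  →  cons(c, cons(s(0), cons(0, a)))   [R2 at 2.2.2]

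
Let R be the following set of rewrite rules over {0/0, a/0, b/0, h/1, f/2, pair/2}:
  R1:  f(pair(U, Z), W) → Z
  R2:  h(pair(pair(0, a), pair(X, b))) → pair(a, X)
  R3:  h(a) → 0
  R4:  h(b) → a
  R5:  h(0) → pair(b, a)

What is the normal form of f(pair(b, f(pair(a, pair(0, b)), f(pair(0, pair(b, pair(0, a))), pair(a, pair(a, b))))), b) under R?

pair(0, b)

1. f(pair(b, f(pair(a, pair(0, b)), f(pair(0, pair(b, pair(0, a))), pair(a, pair(a, b))))), b)  →  f(pair(a, pair(0, b)), f(pair(0, pair(b, pair(0, a))), pair(a, pair(a, b))))   [R1 at ε]
2. f(pair(a, pair(0, b)), f(pair(0, pair(b, pair(0, a))), pair(a, pair(a, b))))  →  pair(0, b)   [R1 at ε]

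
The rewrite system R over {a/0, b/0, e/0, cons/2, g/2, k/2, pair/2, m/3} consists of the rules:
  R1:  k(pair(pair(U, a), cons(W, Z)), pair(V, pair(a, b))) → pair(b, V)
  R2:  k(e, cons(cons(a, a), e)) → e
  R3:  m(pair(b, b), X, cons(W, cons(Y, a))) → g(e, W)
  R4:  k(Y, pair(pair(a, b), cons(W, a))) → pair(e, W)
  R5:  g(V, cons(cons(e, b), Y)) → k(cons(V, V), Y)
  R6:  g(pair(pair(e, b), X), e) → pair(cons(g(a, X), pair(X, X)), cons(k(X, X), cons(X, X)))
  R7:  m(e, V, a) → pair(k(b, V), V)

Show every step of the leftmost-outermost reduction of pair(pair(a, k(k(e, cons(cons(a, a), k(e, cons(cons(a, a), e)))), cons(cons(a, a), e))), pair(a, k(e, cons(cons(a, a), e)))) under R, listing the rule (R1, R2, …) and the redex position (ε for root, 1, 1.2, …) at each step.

1. pair(pair(a, k(k(e, cons(cons(a, a), k(e, cons(cons(a, a), e)))), cons(cons(a, a), e))), pair(a, k(e, cons(cons(a, a), e))))  →  pair(pair(a, k(k(e, cons(cons(a, a), e)), cons(cons(a, a), e))), pair(a, k(e, cons(cons(a, a), e))))   [R2 at 1.2.1.2.2]
2. pair(pair(a, k(k(e, cons(cons(a, a), e)), cons(cons(a, a), e))), pair(a, k(e, cons(cons(a, a), e))))  →  pair(pair(a, k(e, cons(cons(a, a), e))), pair(a, k(e, cons(cons(a, a), e))))   [R2 at 1.2.1]
3. pair(pair(a, k(e, cons(cons(a, a), e))), pair(a, k(e, cons(cons(a, a), e))))  →  pair(pair(a, e), pair(a, k(e, cons(cons(a, a), e))))   [R2 at 1.2]
4. pair(pair(a, e), pair(a, k(e, cons(cons(a, a), e))))  →  pair(pair(a, e), pair(a, e))   [R2 at 2.2]

pair(pair(a, e), pair(a, e))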